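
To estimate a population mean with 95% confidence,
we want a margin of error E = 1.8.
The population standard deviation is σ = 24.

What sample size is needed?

Answer: n = 683

Derivation:
z_0.025 = 1.960
n = (z×σ/E)² = (1.960×24/1.8)²
n = 682.9511
Round up: n = 683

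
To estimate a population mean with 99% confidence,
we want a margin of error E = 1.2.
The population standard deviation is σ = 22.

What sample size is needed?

Answer: n = 2231

Derivation:
z_0.005 = 2.576
n = (z×σ/E)² = (2.576×22/1.2)²
n = 2230.3580
Round up: n = 2231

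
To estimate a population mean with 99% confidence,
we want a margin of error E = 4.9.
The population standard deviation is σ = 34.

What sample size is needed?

Answer: n = 320

Derivation:
z_0.005 = 2.576
n = (z×σ/E)² = (2.576×34/4.9)²
n = 319.4901
Round up: n = 320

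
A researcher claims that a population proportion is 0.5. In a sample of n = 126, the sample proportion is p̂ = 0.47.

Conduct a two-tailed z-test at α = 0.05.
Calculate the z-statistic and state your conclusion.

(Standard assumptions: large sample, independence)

Answer: z = -0.6735, fail to reject H₀

Derivation:
H₀: p = 0.5, H₁: p ≠ 0.5
Standard error: SE = √(p₀(1-p₀)/n) = √(0.5×0.5/126) = 0.044544
z-statistic: z = (p̂ - p₀)/SE = (0.47 - 0.5)/0.044544 = -0.6735
Critical value: z_0.025 = ±1.960
p-value = 0.5006
Decision: fail to reject H₀ at α = 0.05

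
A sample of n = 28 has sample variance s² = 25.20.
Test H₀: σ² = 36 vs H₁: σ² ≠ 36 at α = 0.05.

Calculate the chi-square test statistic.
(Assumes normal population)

Answer: χ² = 18.9000, fail to reject H₀

Derivation:
df = n - 1 = 27
χ² = (n-1)s²/σ₀² = 27×25.20/36 = 18.9000
Critical values: χ²_{0.975,27} = 14.573, χ²_{0.025,27} = 43.195
Rejection region: χ² < 14.573 or χ² > 43.195
Decision: fail to reject H₀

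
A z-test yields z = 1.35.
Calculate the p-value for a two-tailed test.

For z = 1.35:
p = 2×P(Z > |1.35|) = 2×(1 - Φ(1.35)) = 0.1770

Answer: p-value ≈ 0.1770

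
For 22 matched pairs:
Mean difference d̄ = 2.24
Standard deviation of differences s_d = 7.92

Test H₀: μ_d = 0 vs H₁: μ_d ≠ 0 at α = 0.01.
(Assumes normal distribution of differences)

Answer: t = 1.3266, fail to reject H₀

Derivation:
df = n - 1 = 21
SE = s_d/√n = 7.92/√22 = 1.6885
t = d̄/SE = 2.24/1.6885 = 1.3266
Critical value: t_{0.005,21} = ±2.831
p-value ≈ 0.1989
Decision: fail to reject H₀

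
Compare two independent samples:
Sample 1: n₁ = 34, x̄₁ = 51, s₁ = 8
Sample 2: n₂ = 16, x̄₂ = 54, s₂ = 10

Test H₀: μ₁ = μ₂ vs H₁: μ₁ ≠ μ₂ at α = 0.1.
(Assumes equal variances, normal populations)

Answer: t = -1.1407, fail to reject H₀

Derivation:
Pooled variance: s²_p = [33×8² + 15×10²]/(48) = 75.2500
s_p = 8.6747
SE = s_p×√(1/n₁ + 1/n₂) = 8.6747×√(1/34 + 1/16) = 2.6299
t = (x̄₁ - x̄₂)/SE = (51 - 54)/2.6299 = -1.1407
df = 48, t-critical = ±1.677
Decision: fail to reject H₀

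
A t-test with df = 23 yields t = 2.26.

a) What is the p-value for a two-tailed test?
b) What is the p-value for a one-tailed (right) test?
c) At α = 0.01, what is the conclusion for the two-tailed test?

Answer: a) 0.0336, b) 0.0168, c) fail to reject H₀

Derivation:
Using t-distribution with df = 23:
a) Two-tailed: p = 2×P(T > 2.26) = 0.0336
b) One-tailed: p = P(T > 2.26) = 0.0168
c) 0.0336 ≥ 0.01, fail to reject H₀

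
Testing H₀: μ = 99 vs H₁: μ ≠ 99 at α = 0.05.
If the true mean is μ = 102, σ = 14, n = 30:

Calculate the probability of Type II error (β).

SE = σ/√n = 14/√30 = 2.5560
Critical values: μ₀ ± z_0.025×SE = 99 ± 1.960×2.5560
Acceptance region: (93.9902, 104.0098)
Under H₁ (μ = 102): z_high = (104.0098 - 102)/2.5560 = 0.7863, z_low = (93.9902 - 102)/2.5560 = -3.1337
β = P(not reject | H₁) = Φ(0.7863) - Φ(-3.1337) ≈ 0.7833

Answer: β ≈ 0.7833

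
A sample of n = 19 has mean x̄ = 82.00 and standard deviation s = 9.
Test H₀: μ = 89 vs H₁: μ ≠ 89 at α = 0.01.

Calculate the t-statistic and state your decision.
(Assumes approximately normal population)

Answer: t = -3.3903, reject H₀

Derivation:
df = n - 1 = 18
SE = s/√n = 9/√19 = 2.0647
t = (x̄ - μ₀)/SE = (82.00 - 89)/2.0647 = -3.3903
Critical value: t_{0.005,18} = ±2.878
p-value ≈ 0.0033
Decision: reject H₀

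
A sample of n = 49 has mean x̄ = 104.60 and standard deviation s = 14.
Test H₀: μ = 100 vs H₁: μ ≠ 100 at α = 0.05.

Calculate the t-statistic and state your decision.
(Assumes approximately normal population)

Answer: t = 2.3000, reject H₀

Derivation:
df = n - 1 = 48
SE = s/√n = 14/√49 = 2.0000
t = (x̄ - μ₀)/SE = (104.60 - 100)/2.0000 = 2.3000
Critical value: t_{0.025,48} = ±2.011
p-value ≈ 0.0258
Decision: reject H₀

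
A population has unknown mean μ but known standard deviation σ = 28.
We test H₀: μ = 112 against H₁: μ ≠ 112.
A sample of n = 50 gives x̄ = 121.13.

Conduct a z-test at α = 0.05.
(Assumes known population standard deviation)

Answer: z = 2.3057, reject H₀

Derivation:
Standard error: SE = σ/√n = 28/√50 = 3.9598
z-statistic: z = (x̄ - μ₀)/SE = (121.13 - 112)/3.9598 = 2.3057
Critical value: ±1.960
p-value = 0.0211
Decision: reject H₀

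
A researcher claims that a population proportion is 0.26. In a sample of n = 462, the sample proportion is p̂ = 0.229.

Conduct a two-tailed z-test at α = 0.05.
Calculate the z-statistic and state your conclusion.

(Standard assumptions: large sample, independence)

H₀: p = 0.26, H₁: p ≠ 0.26
Standard error: SE = √(p₀(1-p₀)/n) = √(0.26×0.74/462) = 0.020407
z-statistic: z = (p̂ - p₀)/SE = (0.229 - 0.26)/0.020407 = -1.5191
Critical value: z_0.025 = ±1.960
p-value = 0.1287
Decision: fail to reject H₀ at α = 0.05

Answer: z = -1.5191, fail to reject H₀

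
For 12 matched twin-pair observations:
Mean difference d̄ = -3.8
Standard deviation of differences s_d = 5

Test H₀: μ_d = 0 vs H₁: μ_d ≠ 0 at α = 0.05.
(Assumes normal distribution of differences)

df = n - 1 = 11
SE = s_d/√n = 5/√12 = 1.4434
t = d̄/SE = -3.8/1.4434 = -2.6327
Critical value: t_{0.025,11} = ±2.201
p-value ≈ 0.0233
Decision: reject H₀

Answer: t = -2.6327, reject H₀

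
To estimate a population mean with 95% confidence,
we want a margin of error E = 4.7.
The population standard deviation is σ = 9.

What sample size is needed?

Answer: n = 15

Derivation:
z_0.025 = 1.960
n = (z×σ/E)² = (1.960×9/4.7)²
n = 14.0864
Round up: n = 15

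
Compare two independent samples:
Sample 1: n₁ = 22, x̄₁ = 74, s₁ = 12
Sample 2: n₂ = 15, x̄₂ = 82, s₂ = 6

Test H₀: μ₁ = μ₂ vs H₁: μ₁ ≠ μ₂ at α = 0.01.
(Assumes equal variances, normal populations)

Answer: t = -2.3797, fail to reject H₀

Derivation:
Pooled variance: s²_p = [21×12² + 14×6²]/(35) = 100.8000
s_p = 10.0399
SE = s_p×√(1/n₁ + 1/n₂) = 10.0399×√(1/22 + 1/15) = 3.3618
t = (x̄₁ - x̄₂)/SE = (74 - 82)/3.3618 = -2.3797
df = 35, t-critical = ±2.724
Decision: fail to reject H₀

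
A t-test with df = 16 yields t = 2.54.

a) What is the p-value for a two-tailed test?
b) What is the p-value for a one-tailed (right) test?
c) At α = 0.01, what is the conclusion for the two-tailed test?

Using t-distribution with df = 16:
a) Two-tailed: p = 2×P(T > 2.54) = 0.0218
b) One-tailed: p = P(T > 2.54) = 0.0109
c) 0.0218 ≥ 0.01, fail to reject H₀

Answer: a) 0.0218, b) 0.0109, c) fail to reject H₀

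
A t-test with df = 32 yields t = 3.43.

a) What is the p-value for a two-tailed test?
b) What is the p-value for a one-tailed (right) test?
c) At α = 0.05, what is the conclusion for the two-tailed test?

Answer: a) 0.0017, b) 0.0008, c) reject H₀

Derivation:
Using t-distribution with df = 32:
a) Two-tailed: p = 2×P(T > 3.43) = 0.0017
b) One-tailed: p = P(T > 3.43) = 0.0008
c) 0.0017 < 0.05, reject H₀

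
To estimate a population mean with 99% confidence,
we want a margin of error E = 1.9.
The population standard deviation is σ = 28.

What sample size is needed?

z_0.005 = 2.576
n = (z×σ/E)² = (2.576×28/1.9)²
n = 1441.1214
Round up: n = 1442

Answer: n = 1442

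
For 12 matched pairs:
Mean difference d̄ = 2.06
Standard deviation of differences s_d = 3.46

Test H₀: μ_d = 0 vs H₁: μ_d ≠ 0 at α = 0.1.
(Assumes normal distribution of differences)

Answer: t = 2.0625, reject H₀

Derivation:
df = n - 1 = 11
SE = s_d/√n = 3.46/√12 = 0.9988
t = d̄/SE = 2.06/0.9988 = 2.0625
Critical value: t_{0.05,11} = ±1.796
p-value ≈ 0.0636
Decision: reject H₀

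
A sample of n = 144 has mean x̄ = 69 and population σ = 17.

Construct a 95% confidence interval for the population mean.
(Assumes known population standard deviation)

Confidence level: 95%, α = 0.05
z_0.025 = 1.960
SE = σ/√n = 17/√144 = 1.4167
Margin of error = 1.960 × 1.4167 = 2.7767
CI: x̄ ± margin = 69 ± 2.7767
CI: (66.2233, 71.7767)

Answer: (66.2233, 71.7767)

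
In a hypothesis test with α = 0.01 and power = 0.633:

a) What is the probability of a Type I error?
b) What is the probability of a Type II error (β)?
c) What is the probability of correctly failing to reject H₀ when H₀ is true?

a) Type I error probability = α = 0.01
b) Power = P(reject H₀ | H₁ true) = 1 - β = 0.633, so Type II error probability = β = 1 - Power = 0.367
c) P(fail to reject H₀ | H₀ true) = 1 - α = 0.99

Answer: a) 0.01, b) 0.367, c) 0.99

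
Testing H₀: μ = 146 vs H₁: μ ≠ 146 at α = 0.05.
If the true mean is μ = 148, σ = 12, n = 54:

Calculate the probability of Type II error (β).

Answer: β ≈ 0.7682

Derivation:
SE = σ/√n = 12/√54 = 1.6330
Critical values: μ₀ ± z_0.025×SE = 146 ± 1.960×1.6330
Acceptance region: (142.7993, 149.2007)
Under H₁ (μ = 148): z_high = (149.2007 - 148)/1.6330 = 0.7353, z_low = (142.7993 - 148)/1.6330 = -3.1848
β = P(not reject | H₁) = Φ(0.7353) - Φ(-3.1848) ≈ 0.7682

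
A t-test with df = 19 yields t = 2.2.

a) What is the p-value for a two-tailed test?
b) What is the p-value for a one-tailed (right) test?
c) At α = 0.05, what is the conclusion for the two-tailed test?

Answer: a) 0.0404, b) 0.0202, c) reject H₀

Derivation:
Using t-distribution with df = 19:
a) Two-tailed: p = 2×P(T > 2.2) = 0.0404
b) One-tailed: p = P(T > 2.2) = 0.0202
c) 0.0404 < 0.05, reject H₀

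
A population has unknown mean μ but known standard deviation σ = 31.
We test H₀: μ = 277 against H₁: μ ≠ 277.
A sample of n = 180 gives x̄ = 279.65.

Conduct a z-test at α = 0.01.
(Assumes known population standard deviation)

Answer: z = 1.1469, fail to reject H₀

Derivation:
Standard error: SE = σ/√n = 31/√180 = 2.3106
z-statistic: z = (x̄ - μ₀)/SE = (279.65 - 277)/2.3106 = 1.1469
Critical value: ±2.576
p-value = 0.2514
Decision: fail to reject H₀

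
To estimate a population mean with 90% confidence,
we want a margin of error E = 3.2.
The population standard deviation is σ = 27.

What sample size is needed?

z_0.05 = 1.645
n = (z×σ/E)² = (1.645×27/3.2)²
n = 192.6457
Round up: n = 193

Answer: n = 193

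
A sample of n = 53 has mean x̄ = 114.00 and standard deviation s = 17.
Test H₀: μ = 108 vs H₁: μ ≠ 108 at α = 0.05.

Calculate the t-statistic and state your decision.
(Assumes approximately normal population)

df = n - 1 = 52
SE = s/√n = 17/√53 = 2.3351
t = (x̄ - μ₀)/SE = (114.00 - 108)/2.3351 = 2.5695
Critical value: t_{0.025,52} = ±2.007
p-value ≈ 0.0131
Decision: reject H₀

Answer: t = 2.5695, reject H₀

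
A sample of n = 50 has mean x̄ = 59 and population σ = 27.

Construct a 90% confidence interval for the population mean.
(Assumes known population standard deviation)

Answer: (52.7187, 65.2813)

Derivation:
Confidence level: 90%, α = 0.1
z_0.05 = 1.645
SE = σ/√n = 27/√50 = 3.8184
Margin of error = 1.645 × 3.8184 = 6.2813
CI: x̄ ± margin = 59 ± 6.2813
CI: (52.7187, 65.2813)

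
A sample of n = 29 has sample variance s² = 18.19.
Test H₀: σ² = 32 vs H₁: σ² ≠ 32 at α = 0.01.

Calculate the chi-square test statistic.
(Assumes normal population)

df = n - 1 = 28
χ² = (n-1)s²/σ₀² = 28×18.19/32 = 15.9163
Critical values: χ²_{0.995,28} = 12.461, χ²_{0.005,28} = 50.993
Rejection region: χ² < 12.461 or χ² > 50.993
Decision: fail to reject H₀

Answer: χ² = 15.9163, fail to reject H₀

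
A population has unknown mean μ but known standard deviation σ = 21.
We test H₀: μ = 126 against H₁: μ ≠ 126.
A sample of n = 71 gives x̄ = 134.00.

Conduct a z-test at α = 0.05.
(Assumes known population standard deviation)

Answer: z = 3.2100, reject H₀

Derivation:
Standard error: SE = σ/√n = 21/√71 = 2.4922
z-statistic: z = (x̄ - μ₀)/SE = (134.00 - 126)/2.4922 = 3.2100
Critical value: ±1.960
p-value = 0.0013
Decision: reject H₀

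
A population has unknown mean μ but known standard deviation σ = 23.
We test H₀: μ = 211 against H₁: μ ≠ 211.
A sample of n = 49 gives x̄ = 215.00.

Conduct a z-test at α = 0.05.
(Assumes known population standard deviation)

Answer: z = 1.2174, fail to reject H₀

Derivation:
Standard error: SE = σ/√n = 23/√49 = 3.2857
z-statistic: z = (x̄ - μ₀)/SE = (215.00 - 211)/3.2857 = 1.2174
Critical value: ±1.960
p-value = 0.2235
Decision: fail to reject H₀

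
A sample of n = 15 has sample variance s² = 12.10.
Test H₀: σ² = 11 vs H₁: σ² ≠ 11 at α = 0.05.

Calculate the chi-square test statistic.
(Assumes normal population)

Answer: χ² = 15.4000, fail to reject H₀

Derivation:
df = n - 1 = 14
χ² = (n-1)s²/σ₀² = 14×12.10/11 = 15.4000
Critical values: χ²_{0.975,14} = 5.629, χ²_{0.025,14} = 26.119
Rejection region: χ² < 5.629 or χ² > 26.119
Decision: fail to reject H₀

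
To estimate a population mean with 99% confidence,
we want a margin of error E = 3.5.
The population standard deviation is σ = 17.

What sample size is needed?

z_0.005 = 2.576
n = (z×σ/E)² = (2.576×17/3.5)²
n = 156.5501
Round up: n = 157

Answer: n = 157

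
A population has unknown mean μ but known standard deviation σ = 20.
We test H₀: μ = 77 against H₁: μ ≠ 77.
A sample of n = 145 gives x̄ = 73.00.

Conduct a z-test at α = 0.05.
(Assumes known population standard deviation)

Standard error: SE = σ/√n = 20/√145 = 1.6609
z-statistic: z = (x̄ - μ₀)/SE = (73.00 - 77)/1.6609 = -2.4083
Critical value: ±1.960
p-value = 0.0160
Decision: reject H₀

Answer: z = -2.4083, reject H₀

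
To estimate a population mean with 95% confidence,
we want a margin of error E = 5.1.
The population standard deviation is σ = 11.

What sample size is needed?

Answer: n = 18

Derivation:
z_0.025 = 1.960
n = (z×σ/E)² = (1.960×11/5.1)²
n = 17.8713
Round up: n = 18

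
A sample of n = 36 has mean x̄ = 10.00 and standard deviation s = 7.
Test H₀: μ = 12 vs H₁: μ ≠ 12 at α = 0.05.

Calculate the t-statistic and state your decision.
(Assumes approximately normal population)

Answer: t = -1.7142, fail to reject H₀

Derivation:
df = n - 1 = 35
SE = s/√n = 7/√36 = 1.1667
t = (x̄ - μ₀)/SE = (10.00 - 12)/1.1667 = -1.7142
Critical value: t_{0.025,35} = ±2.030
p-value ≈ 0.0953
Decision: fail to reject H₀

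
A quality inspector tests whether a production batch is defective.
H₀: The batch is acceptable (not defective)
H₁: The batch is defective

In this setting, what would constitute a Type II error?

Answer: Shipping a defective batch to customers

Derivation:
Type I error (α): Rejecting H₀ when H₀ is true
Type II error (β): Failing to reject H₀ when H₁ is true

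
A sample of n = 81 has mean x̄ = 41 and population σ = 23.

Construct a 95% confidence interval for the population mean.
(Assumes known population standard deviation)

Confidence level: 95%, α = 0.05
z_0.025 = 1.960
SE = σ/√n = 23/√81 = 2.5556
Margin of error = 1.960 × 2.5556 = 5.0090
CI: x̄ ± margin = 41 ± 5.0090
CI: (35.9910, 46.0090)

Answer: (35.9910, 46.0090)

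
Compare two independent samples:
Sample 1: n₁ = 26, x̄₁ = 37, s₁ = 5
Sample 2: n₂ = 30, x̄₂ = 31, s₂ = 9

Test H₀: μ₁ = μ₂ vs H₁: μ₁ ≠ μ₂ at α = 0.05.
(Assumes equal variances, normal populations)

Answer: t = 3.0173, reject H₀

Derivation:
Pooled variance: s²_p = [25×5² + 29×9²]/(54) = 55.0741
s_p = 7.4212
SE = s_p×√(1/n₁ + 1/n₂) = 7.4212×√(1/26 + 1/30) = 1.9885
t = (x̄₁ - x̄₂)/SE = (37 - 31)/1.9885 = 3.0173
df = 54, t-critical = ±2.005
Decision: reject H₀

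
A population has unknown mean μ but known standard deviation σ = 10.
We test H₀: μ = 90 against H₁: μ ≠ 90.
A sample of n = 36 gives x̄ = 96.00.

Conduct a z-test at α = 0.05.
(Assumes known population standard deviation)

Standard error: SE = σ/√n = 10/√36 = 1.6667
z-statistic: z = (x̄ - μ₀)/SE = (96.00 - 90)/1.6667 = 3.5999
Critical value: ±1.960
p-value = 0.0003
Decision: reject H₀

Answer: z = 3.5999, reject H₀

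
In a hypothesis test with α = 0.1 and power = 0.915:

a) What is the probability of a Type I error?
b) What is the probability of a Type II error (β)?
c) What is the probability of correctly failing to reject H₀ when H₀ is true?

a) Type I error probability = α = 0.1
b) Power = P(reject H₀ | H₁ true) = 1 - β = 0.915, so Type II error probability = β = 1 - Power = 0.085
c) P(fail to reject H₀ | H₀ true) = 1 - α = 0.9

Answer: a) 0.1, b) 0.085, c) 0.9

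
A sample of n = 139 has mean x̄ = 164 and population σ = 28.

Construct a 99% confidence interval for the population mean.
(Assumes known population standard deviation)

Answer: (157.8823, 170.1177)

Derivation:
Confidence level: 99%, α = 0.01
z_0.005 = 2.576
SE = σ/√n = 28/√139 = 2.3749
Margin of error = 2.576 × 2.3749 = 6.1177
CI: x̄ ± margin = 164 ± 6.1177
CI: (157.8823, 170.1177)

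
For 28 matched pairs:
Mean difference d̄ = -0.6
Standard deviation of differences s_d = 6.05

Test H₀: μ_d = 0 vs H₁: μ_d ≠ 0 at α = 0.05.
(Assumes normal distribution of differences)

Answer: t = -0.5248, fail to reject H₀

Derivation:
df = n - 1 = 27
SE = s_d/√n = 6.05/√28 = 1.1433
t = d̄/SE = -0.6/1.1433 = -0.5248
Critical value: t_{0.025,27} = ±2.052
p-value ≈ 0.6040
Decision: fail to reject H₀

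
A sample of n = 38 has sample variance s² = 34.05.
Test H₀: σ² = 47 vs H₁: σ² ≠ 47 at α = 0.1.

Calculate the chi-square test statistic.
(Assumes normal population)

df = n - 1 = 37
χ² = (n-1)s²/σ₀² = 37×34.05/47 = 26.8053
Critical values: χ²_{0.95,37} = 24.075, χ²_{0.05,37} = 52.192
Rejection region: χ² < 24.075 or χ² > 52.192
Decision: fail to reject H₀

Answer: χ² = 26.8053, fail to reject H₀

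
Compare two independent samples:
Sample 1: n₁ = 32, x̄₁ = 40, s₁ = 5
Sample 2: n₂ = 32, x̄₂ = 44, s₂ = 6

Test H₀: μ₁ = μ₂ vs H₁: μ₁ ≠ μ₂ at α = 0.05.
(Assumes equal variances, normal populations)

Answer: t = -2.8971, reject H₀

Derivation:
Pooled variance: s²_p = [31×5² + 31×6²]/(62) = 30.5000
s_p = 5.5227
SE = s_p×√(1/n₁ + 1/n₂) = 5.5227×√(1/32 + 1/32) = 1.3807
t = (x̄₁ - x̄₂)/SE = (40 - 44)/1.3807 = -2.8971
df = 62, t-critical = ±1.999
Decision: reject H₀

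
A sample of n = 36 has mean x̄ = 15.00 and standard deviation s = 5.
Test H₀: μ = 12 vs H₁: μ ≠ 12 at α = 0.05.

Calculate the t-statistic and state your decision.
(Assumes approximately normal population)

Answer: t = 3.6001, reject H₀

Derivation:
df = n - 1 = 35
SE = s/√n = 5/√36 = 0.8333
t = (x̄ - μ₀)/SE = (15.00 - 12)/0.8333 = 3.6001
Critical value: t_{0.025,35} = ±2.030
p-value ≈ 0.0010
Decision: reject H₀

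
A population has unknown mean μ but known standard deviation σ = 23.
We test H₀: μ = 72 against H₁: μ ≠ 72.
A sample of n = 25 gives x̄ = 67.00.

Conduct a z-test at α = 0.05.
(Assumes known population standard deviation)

Answer: z = -1.0870, fail to reject H₀

Derivation:
Standard error: SE = σ/√n = 23/√25 = 4.6000
z-statistic: z = (x̄ - μ₀)/SE = (67.00 - 72)/4.6000 = -1.0870
Critical value: ±1.960
p-value = 0.2770
Decision: fail to reject H₀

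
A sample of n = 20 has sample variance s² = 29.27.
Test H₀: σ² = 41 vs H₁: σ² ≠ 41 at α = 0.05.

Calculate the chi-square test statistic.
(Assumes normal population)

df = n - 1 = 19
χ² = (n-1)s²/σ₀² = 19×29.27/41 = 13.5641
Critical values: χ²_{0.975,19} = 8.907, χ²_{0.025,19} = 32.852
Rejection region: χ² < 8.907 or χ² > 32.852
Decision: fail to reject H₀

Answer: χ² = 13.5641, fail to reject H₀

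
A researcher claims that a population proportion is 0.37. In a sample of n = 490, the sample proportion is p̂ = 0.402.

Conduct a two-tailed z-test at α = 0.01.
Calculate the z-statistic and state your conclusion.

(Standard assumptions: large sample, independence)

Answer: z = 1.4671, fail to reject H₀

Derivation:
H₀: p = 0.37, H₁: p ≠ 0.37
Standard error: SE = √(p₀(1-p₀)/n) = √(0.37×0.63/490) = 0.021811
z-statistic: z = (p̂ - p₀)/SE = (0.402 - 0.37)/0.021811 = 1.4671
Critical value: z_0.005 = ±2.576
p-value = 0.1423
Decision: fail to reject H₀ at α = 0.01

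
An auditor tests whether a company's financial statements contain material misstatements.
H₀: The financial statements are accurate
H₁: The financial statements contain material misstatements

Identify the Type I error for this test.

Type I error (α): Rejecting H₀ when H₀ is true
Type II error (β): Failing to reject H₀ when H₁ is true

Answer: Concluding the statements are misstated when they are actually accurate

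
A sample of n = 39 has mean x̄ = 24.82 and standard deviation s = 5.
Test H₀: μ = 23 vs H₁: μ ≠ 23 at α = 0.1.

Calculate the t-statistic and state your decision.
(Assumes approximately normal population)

Answer: t = 2.2733, reject H₀

Derivation:
df = n - 1 = 38
SE = s/√n = 5/√39 = 0.8006
t = (x̄ - μ₀)/SE = (24.82 - 23)/0.8006 = 2.2733
Critical value: t_{0.05,38} = ±1.686
p-value ≈ 0.0287
Decision: reject H₀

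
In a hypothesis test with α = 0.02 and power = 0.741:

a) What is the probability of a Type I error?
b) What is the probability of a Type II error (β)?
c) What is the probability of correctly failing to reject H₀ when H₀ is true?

a) Type I error probability = α = 0.02
b) Power = P(reject H₀ | H₁ true) = 1 - β = 0.741, so Type II error probability = β = 1 - Power = 0.259
c) P(fail to reject H₀ | H₀ true) = 1 - α = 0.98

Answer: a) 0.02, b) 0.259, c) 0.98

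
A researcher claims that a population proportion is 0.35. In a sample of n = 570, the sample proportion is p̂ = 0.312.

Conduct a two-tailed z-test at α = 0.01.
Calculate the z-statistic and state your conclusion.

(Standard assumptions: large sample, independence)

Answer: z = -1.9021, fail to reject H₀

Derivation:
H₀: p = 0.35, H₁: p ≠ 0.35
Standard error: SE = √(p₀(1-p₀)/n) = √(0.35×0.65/570) = 0.019978
z-statistic: z = (p̂ - p₀)/SE = (0.312 - 0.35)/0.019978 = -1.9021
Critical value: z_0.005 = ±2.576
p-value = 0.0572
Decision: fail to reject H₀ at α = 0.01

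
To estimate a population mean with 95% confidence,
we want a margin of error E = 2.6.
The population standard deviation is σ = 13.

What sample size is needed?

Answer: n = 97

Derivation:
z_0.025 = 1.960
n = (z×σ/E)² = (1.960×13/2.6)²
n = 96.0400
Round up: n = 97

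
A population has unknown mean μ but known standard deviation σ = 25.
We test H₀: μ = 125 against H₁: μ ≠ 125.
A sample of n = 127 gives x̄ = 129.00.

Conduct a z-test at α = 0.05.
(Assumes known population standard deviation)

Answer: z = 1.8031, fail to reject H₀

Derivation:
Standard error: SE = σ/√n = 25/√127 = 2.2184
z-statistic: z = (x̄ - μ₀)/SE = (129.00 - 125)/2.2184 = 1.8031
Critical value: ±1.960
p-value = 0.0714
Decision: fail to reject H₀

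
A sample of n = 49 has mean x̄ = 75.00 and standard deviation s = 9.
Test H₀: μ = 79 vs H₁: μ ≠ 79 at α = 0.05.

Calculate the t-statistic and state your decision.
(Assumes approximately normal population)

Answer: t = -3.1111, reject H₀

Derivation:
df = n - 1 = 48
SE = s/√n = 9/√49 = 1.2857
t = (x̄ - μ₀)/SE = (75.00 - 79)/1.2857 = -3.1111
Critical value: t_{0.025,48} = ±2.011
p-value ≈ 0.0031
Decision: reject H₀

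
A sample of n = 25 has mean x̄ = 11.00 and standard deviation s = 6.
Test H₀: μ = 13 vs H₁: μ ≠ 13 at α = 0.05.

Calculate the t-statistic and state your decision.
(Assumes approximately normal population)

df = n - 1 = 24
SE = s/√n = 6/√25 = 1.2000
t = (x̄ - μ₀)/SE = (11.00 - 13)/1.2000 = -1.6667
Critical value: t_{0.025,24} = ±2.064
p-value ≈ 0.1086
Decision: fail to reject H₀

Answer: t = -1.6667, fail to reject H₀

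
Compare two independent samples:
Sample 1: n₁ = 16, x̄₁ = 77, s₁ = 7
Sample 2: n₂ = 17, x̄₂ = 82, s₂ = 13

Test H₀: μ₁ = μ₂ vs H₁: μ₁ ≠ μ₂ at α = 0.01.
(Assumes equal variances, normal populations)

Answer: t = -1.3629, fail to reject H₀

Derivation:
Pooled variance: s²_p = [15×7² + 16×13²]/(31) = 110.9355
s_p = 10.5326
SE = s_p×√(1/n₁ + 1/n₂) = 10.5326×√(1/16 + 1/17) = 3.6687
t = (x̄₁ - x̄₂)/SE = (77 - 82)/3.6687 = -1.3629
df = 31, t-critical = ±2.744
Decision: fail to reject H₀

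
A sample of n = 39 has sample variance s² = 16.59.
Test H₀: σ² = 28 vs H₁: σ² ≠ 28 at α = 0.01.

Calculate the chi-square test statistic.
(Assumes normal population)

df = n - 1 = 38
χ² = (n-1)s²/σ₀² = 38×16.59/28 = 22.5150
Critical values: χ²_{0.995,38} = 19.289, χ²_{0.005,38} = 64.181
Rejection region: χ² < 19.289 or χ² > 64.181
Decision: fail to reject H₀

Answer: χ² = 22.5150, fail to reject H₀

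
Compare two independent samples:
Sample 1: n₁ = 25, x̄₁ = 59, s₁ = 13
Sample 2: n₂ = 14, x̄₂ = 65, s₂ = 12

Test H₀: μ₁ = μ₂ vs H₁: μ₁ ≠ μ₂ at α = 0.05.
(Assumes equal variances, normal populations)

Pooled variance: s²_p = [24×13² + 13×12²]/(37) = 160.2162
s_p = 12.6577
SE = s_p×√(1/n₁ + 1/n₂) = 12.6577×√(1/25 + 1/14) = 4.2253
t = (x̄₁ - x̄₂)/SE = (59 - 65)/4.2253 = -1.4200
df = 37, t-critical = ±2.026
Decision: fail to reject H₀

Answer: t = -1.4200, fail to reject H₀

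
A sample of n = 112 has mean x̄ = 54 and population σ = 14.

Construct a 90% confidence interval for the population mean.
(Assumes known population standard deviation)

Confidence level: 90%, α = 0.1
z_0.05 = 1.645
SE = σ/√n = 14/√112 = 1.3229
Margin of error = 1.645 × 1.3229 = 2.1762
CI: x̄ ± margin = 54 ± 2.1762
CI: (51.8238, 56.1762)

Answer: (51.8238, 56.1762)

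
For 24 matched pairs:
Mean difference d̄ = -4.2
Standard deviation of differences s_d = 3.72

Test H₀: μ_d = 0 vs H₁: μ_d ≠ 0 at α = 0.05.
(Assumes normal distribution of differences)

Answer: t = -5.5314, reject H₀

Derivation:
df = n - 1 = 23
SE = s_d/√n = 3.72/√24 = 0.7593
t = d̄/SE = -4.2/0.7593 = -5.5314
Critical value: t_{0.025,23} = ±2.069
p-value < 0.0001
Decision: reject H₀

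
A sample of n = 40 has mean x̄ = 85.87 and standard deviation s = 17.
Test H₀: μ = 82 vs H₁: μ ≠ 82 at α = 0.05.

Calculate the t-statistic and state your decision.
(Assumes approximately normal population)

Answer: t = 1.4398, fail to reject H₀

Derivation:
df = n - 1 = 39
SE = s/√n = 17/√40 = 2.6879
t = (x̄ - μ₀)/SE = (85.87 - 82)/2.6879 = 1.4398
Critical value: t_{0.025,39} = ±2.023
p-value ≈ 0.1579
Decision: fail to reject H₀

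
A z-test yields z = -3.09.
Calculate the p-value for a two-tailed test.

For z = -3.09:
p = 2×P(Z > |-3.09|) = 2×(1 - Φ(3.09)) = 0.0020

Answer: p-value ≈ 0.0020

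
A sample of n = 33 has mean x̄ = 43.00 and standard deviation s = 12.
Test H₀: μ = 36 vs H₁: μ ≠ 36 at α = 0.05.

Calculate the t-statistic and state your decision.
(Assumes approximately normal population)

Answer: t = 3.3510, reject H₀

Derivation:
df = n - 1 = 32
SE = s/√n = 12/√33 = 2.0889
t = (x̄ - μ₀)/SE = (43.00 - 36)/2.0889 = 3.3510
Critical value: t_{0.025,32} = ±2.037
p-value ≈ 0.0021
Decision: reject H₀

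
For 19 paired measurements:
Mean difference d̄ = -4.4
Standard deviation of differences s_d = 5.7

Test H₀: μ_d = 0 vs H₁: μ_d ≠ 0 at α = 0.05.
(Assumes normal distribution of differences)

Answer: t = -3.3647, reject H₀

Derivation:
df = n - 1 = 18
SE = s_d/√n = 5.7/√19 = 1.3077
t = d̄/SE = -4.4/1.3077 = -3.3647
Critical value: t_{0.025,18} = ±2.101
p-value ≈ 0.0035
Decision: reject H₀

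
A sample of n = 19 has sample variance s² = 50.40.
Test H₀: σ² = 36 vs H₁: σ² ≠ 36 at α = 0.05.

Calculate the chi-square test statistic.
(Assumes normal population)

df = n - 1 = 18
χ² = (n-1)s²/σ₀² = 18×50.40/36 = 25.2000
Critical values: χ²_{0.975,18} = 8.231, χ²_{0.025,18} = 31.526
Rejection region: χ² < 8.231 or χ² > 31.526
Decision: fail to reject H₀

Answer: χ² = 25.2000, fail to reject H₀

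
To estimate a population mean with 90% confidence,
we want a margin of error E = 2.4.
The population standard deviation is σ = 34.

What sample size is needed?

Answer: n = 544

Derivation:
z_0.05 = 1.645
n = (z×σ/E)² = (1.645×34/2.4)²
n = 543.0842
Round up: n = 544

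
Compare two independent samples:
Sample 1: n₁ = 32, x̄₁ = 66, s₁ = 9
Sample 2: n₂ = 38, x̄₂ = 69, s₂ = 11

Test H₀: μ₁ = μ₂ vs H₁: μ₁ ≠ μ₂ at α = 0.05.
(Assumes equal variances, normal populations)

Pooled variance: s²_p = [31×9² + 37×11²]/(68) = 102.7647
s_p = 10.1373
SE = s_p×√(1/n₁ + 1/n₂) = 10.1373×√(1/32 + 1/38) = 2.4322
t = (x̄₁ - x̄₂)/SE = (66 - 69)/2.4322 = -1.2335
df = 68, t-critical = ±1.995
Decision: fail to reject H₀

Answer: t = -1.2335, fail to reject H₀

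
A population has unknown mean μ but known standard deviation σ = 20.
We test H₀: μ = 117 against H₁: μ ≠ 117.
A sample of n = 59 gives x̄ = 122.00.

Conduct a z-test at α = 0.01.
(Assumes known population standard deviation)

Answer: z = 1.9203, fail to reject H₀

Derivation:
Standard error: SE = σ/√n = 20/√59 = 2.6038
z-statistic: z = (x̄ - μ₀)/SE = (122.00 - 117)/2.6038 = 1.9203
Critical value: ±2.576
p-value = 0.0548
Decision: fail to reject H₀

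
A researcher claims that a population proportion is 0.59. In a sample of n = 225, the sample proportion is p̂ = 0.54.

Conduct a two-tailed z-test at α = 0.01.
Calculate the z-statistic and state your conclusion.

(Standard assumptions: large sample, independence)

Answer: z = -1.5249, fail to reject H₀

Derivation:
H₀: p = 0.59, H₁: p ≠ 0.59
Standard error: SE = √(p₀(1-p₀)/n) = √(0.59×0.41/225) = 0.032789
z-statistic: z = (p̂ - p₀)/SE = (0.54 - 0.59)/0.032789 = -1.5249
Critical value: z_0.005 = ±2.576
p-value = 0.1273
Decision: fail to reject H₀ at α = 0.01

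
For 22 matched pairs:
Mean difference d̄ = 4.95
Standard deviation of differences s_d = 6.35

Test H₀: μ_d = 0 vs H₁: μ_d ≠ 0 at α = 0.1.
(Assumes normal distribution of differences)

df = n - 1 = 21
SE = s_d/√n = 6.35/√22 = 1.3538
t = d̄/SE = 4.95/1.3538 = 3.6564
Critical value: t_{0.05,21} = ±1.721
p-value ≈ 0.0015
Decision: reject H₀

Answer: t = 3.6564, reject H₀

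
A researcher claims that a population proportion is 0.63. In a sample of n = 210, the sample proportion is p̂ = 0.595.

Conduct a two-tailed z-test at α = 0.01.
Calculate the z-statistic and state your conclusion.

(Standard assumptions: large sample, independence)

Answer: z = -1.0505, fail to reject H₀

Derivation:
H₀: p = 0.63, H₁: p ≠ 0.63
Standard error: SE = √(p₀(1-p₀)/n) = √(0.63×0.37/210) = 0.033317
z-statistic: z = (p̂ - p₀)/SE = (0.595 - 0.63)/0.033317 = -1.0505
Critical value: z_0.005 = ±2.576
p-value = 0.2935
Decision: fail to reject H₀ at α = 0.01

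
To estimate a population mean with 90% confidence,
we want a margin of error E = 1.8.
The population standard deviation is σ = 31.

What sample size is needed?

z_0.05 = 1.645
n = (z×σ/E)² = (1.645×31/1.8)²
n = 802.6204
Round up: n = 803

Answer: n = 803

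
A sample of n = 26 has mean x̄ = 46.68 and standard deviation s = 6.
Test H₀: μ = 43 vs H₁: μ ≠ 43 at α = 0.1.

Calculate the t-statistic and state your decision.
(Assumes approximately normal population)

df = n - 1 = 25
SE = s/√n = 6/√26 = 1.1767
t = (x̄ - μ₀)/SE = (46.68 - 43)/1.1767 = 3.1274
Critical value: t_{0.05,25} = ±1.708
p-value ≈ 0.0044
Decision: reject H₀

Answer: t = 3.1274, reject H₀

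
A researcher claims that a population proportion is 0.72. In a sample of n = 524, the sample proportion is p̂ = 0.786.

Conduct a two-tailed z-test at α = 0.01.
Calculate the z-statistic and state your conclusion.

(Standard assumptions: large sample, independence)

H₀: p = 0.72, H₁: p ≠ 0.72
Standard error: SE = √(p₀(1-p₀)/n) = √(0.72×0.28/524) = 0.019615
z-statistic: z = (p̂ - p₀)/SE = (0.786 - 0.72)/0.019615 = 3.3648
Critical value: z_0.005 = ±2.576
p-value = 0.0008
Decision: reject H₀ at α = 0.01

Answer: z = 3.3648, reject H₀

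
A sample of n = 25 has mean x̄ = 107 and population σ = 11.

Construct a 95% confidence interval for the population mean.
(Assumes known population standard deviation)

Answer: (102.6880, 111.3120)

Derivation:
Confidence level: 95%, α = 0.05
z_0.025 = 1.960
SE = σ/√n = 11/√25 = 2.2000
Margin of error = 1.960 × 2.2000 = 4.3120
CI: x̄ ± margin = 107 ± 4.3120
CI: (102.6880, 111.3120)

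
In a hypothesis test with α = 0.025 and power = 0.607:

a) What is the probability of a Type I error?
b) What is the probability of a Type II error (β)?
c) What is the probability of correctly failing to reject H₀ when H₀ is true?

a) Type I error probability = α = 0.025
b) Power = P(reject H₀ | H₁ true) = 1 - β = 0.607, so Type II error probability = β = 1 - Power = 0.393
c) P(fail to reject H₀ | H₀ true) = 1 - α = 0.975

Answer: a) 0.025, b) 0.393, c) 0.975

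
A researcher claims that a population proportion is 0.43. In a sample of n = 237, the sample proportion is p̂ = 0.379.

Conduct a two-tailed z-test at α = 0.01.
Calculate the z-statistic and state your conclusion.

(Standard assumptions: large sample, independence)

Answer: z = -1.5859, fail to reject H₀

Derivation:
H₀: p = 0.43, H₁: p ≠ 0.43
Standard error: SE = √(p₀(1-p₀)/n) = √(0.43×0.57/237) = 0.032159
z-statistic: z = (p̂ - p₀)/SE = (0.379 - 0.43)/0.032159 = -1.5859
Critical value: z_0.005 = ±2.576
p-value = 0.1128
Decision: fail to reject H₀ at α = 0.01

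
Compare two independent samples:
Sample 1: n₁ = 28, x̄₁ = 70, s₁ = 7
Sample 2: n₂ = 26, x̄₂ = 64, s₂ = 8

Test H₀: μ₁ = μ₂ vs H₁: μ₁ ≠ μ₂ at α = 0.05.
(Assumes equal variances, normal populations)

Pooled variance: s²_p = [27×7² + 25×8²]/(52) = 56.2115
s_p = 7.4974
SE = s_p×√(1/n₁ + 1/n₂) = 7.4974×√(1/28 + 1/26) = 2.0419
t = (x̄₁ - x̄₂)/SE = (70 - 64)/2.0419 = 2.9384
df = 52, t-critical = ±2.007
Decision: reject H₀

Answer: t = 2.9384, reject H₀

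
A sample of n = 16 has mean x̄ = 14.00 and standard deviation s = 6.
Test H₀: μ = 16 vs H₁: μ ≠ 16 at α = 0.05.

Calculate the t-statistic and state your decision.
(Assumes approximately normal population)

df = n - 1 = 15
SE = s/√n = 6/√16 = 1.5000
t = (x̄ - μ₀)/SE = (14.00 - 16)/1.5000 = -1.3333
Critical value: t_{0.025,15} = ±2.131
p-value ≈ 0.2023
Decision: fail to reject H₀

Answer: t = -1.3333, fail to reject H₀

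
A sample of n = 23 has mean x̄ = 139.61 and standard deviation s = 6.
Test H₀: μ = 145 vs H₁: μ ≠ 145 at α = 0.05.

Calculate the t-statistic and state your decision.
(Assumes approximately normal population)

df = n - 1 = 22
SE = s/√n = 6/√23 = 1.2511
t = (x̄ - μ₀)/SE = (139.61 - 145)/1.2511 = -4.3082
Critical value: t_{0.025,22} = ±2.074
p-value ≈ 0.0003
Decision: reject H₀

Answer: t = -4.3082, reject H₀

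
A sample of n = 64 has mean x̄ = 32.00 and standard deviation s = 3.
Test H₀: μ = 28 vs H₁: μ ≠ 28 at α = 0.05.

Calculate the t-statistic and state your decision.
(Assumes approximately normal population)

Answer: t = 10.6667, reject H₀

Derivation:
df = n - 1 = 63
SE = s/√n = 3/√64 = 0.3750
t = (x̄ - μ₀)/SE = (32.00 - 28)/0.3750 = 10.6667
Critical value: t_{0.025,63} = ±1.998
p-value < 0.0001
Decision: reject H₀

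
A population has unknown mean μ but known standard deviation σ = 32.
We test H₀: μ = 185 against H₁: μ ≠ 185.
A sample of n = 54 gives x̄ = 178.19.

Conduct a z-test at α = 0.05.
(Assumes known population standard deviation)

Standard error: SE = σ/√n = 32/√54 = 4.3546
z-statistic: z = (x̄ - μ₀)/SE = (178.19 - 185)/4.3546 = -1.5639
Critical value: ±1.960
p-value = 0.1178
Decision: fail to reject H₀

Answer: z = -1.5639, fail to reject H₀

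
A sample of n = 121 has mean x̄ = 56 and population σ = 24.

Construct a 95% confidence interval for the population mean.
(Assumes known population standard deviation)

Confidence level: 95%, α = 0.05
z_0.025 = 1.960
SE = σ/√n = 24/√121 = 2.1818
Margin of error = 1.960 × 2.1818 = 4.2763
CI: x̄ ± margin = 56 ± 4.2763
CI: (51.7237, 60.2763)

Answer: (51.7237, 60.2763)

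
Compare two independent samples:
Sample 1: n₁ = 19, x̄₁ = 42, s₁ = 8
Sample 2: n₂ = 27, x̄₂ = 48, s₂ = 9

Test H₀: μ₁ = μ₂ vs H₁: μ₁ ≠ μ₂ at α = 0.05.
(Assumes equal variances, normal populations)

Pooled variance: s²_p = [18×8² + 26×9²]/(44) = 74.0455
s_p = 8.6050
SE = s_p×√(1/n₁ + 1/n₂) = 8.6050×√(1/19 + 1/27) = 2.5767
t = (x̄₁ - x̄₂)/SE = (42 - 48)/2.5767 = -2.3286
df = 44, t-critical = ±2.015
Decision: reject H₀

Answer: t = -2.3286, reject H₀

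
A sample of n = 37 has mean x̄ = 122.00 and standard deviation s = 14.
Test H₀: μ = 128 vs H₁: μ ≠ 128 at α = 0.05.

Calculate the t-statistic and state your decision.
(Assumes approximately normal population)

Answer: t = -2.6069, reject H₀

Derivation:
df = n - 1 = 36
SE = s/√n = 14/√37 = 2.3016
t = (x̄ - μ₀)/SE = (122.00 - 128)/2.3016 = -2.6069
Critical value: t_{0.025,36} = ±2.028
p-value ≈ 0.0132
Decision: reject H₀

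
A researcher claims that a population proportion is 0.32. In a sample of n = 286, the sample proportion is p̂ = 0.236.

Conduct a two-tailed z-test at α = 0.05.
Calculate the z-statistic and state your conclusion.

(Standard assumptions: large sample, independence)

Answer: z = -3.0454, reject H₀

Derivation:
H₀: p = 0.32, H₁: p ≠ 0.32
Standard error: SE = √(p₀(1-p₀)/n) = √(0.32×0.68/286) = 0.027583
z-statistic: z = (p̂ - p₀)/SE = (0.236 - 0.32)/0.027583 = -3.0454
Critical value: z_0.025 = ±1.960
p-value = 0.0023
Decision: reject H₀ at α = 0.05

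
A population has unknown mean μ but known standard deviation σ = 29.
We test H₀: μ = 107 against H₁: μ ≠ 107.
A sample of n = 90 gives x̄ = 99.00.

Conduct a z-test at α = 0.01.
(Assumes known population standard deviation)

Answer: z = -2.6170, reject H₀

Derivation:
Standard error: SE = σ/√n = 29/√90 = 3.0569
z-statistic: z = (x̄ - μ₀)/SE = (99.00 - 107)/3.0569 = -2.6170
Critical value: ±2.576
p-value = 0.0089
Decision: reject H₀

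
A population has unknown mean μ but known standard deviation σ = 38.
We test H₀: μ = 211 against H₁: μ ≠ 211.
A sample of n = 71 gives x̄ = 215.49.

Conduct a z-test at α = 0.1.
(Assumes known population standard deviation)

Answer: z = 0.9956, fail to reject H₀

Derivation:
Standard error: SE = σ/√n = 38/√71 = 4.5098
z-statistic: z = (x̄ - μ₀)/SE = (215.49 - 211)/4.5098 = 0.9956
Critical value: ±1.645
p-value = 0.3194
Decision: fail to reject H₀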